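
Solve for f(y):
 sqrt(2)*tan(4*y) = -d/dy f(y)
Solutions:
 f(y) = C1 + sqrt(2)*log(cos(4*y))/4


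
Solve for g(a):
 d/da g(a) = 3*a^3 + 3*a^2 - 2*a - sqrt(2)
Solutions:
 g(a) = C1 + 3*a^4/4 + a^3 - a^2 - sqrt(2)*a


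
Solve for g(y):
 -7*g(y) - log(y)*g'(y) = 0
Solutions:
 g(y) = C1*exp(-7*li(y))


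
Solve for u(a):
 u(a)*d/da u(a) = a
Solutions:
 u(a) = -sqrt(C1 + a^2)
 u(a) = sqrt(C1 + a^2)


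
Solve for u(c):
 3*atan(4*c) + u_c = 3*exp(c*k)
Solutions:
 u(c) = C1 - 3*c*atan(4*c) + 3*Piecewise((exp(c*k)/k, Ne(k, 0)), (c, True)) + 3*log(16*c^2 + 1)/8


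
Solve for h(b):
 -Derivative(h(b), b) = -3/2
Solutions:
 h(b) = C1 + 3*b/2


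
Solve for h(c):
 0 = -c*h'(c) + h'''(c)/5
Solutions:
 h(c) = C1 + Integral(C2*airyai(5^(1/3)*c) + C3*airybi(5^(1/3)*c), c)


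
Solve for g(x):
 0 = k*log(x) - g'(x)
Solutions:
 g(x) = C1 + k*x*log(x) - k*x


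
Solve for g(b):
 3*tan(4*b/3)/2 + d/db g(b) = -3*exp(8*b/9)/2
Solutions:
 g(b) = C1 - 27*exp(8*b/9)/16 + 9*log(cos(4*b/3))/8


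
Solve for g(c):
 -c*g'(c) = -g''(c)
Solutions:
 g(c) = C1 + C2*erfi(sqrt(2)*c/2)


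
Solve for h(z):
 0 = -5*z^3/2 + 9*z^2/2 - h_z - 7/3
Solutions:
 h(z) = C1 - 5*z^4/8 + 3*z^3/2 - 7*z/3


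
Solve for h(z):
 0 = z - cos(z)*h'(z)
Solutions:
 h(z) = C1 + Integral(z/cos(z), z)


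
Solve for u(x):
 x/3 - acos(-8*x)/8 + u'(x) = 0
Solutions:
 u(x) = C1 - x^2/6 + x*acos(-8*x)/8 + sqrt(1 - 64*x^2)/64


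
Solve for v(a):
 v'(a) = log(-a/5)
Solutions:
 v(a) = C1 + a*log(-a) + a*(-log(5) - 1)


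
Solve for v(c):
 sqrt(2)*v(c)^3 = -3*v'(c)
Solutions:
 v(c) = -sqrt(6)*sqrt(-1/(C1 - sqrt(2)*c))/2
 v(c) = sqrt(6)*sqrt(-1/(C1 - sqrt(2)*c))/2


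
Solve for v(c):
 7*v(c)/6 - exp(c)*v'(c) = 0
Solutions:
 v(c) = C1*exp(-7*exp(-c)/6)


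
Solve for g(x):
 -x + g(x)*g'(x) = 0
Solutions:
 g(x) = -sqrt(C1 + x^2)
 g(x) = sqrt(C1 + x^2)


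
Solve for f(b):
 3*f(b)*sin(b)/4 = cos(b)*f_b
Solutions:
 f(b) = C1/cos(b)^(3/4)


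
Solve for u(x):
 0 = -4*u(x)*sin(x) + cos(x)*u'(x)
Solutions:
 u(x) = C1/cos(x)^4


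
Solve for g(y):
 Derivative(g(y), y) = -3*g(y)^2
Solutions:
 g(y) = 1/(C1 + 3*y)


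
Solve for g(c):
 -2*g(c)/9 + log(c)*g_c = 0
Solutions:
 g(c) = C1*exp(2*li(c)/9)


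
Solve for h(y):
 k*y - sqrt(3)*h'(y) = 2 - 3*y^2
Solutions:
 h(y) = C1 + sqrt(3)*k*y^2/6 + sqrt(3)*y^3/3 - 2*sqrt(3)*y/3


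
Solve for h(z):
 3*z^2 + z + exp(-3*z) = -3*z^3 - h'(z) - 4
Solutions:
 h(z) = C1 - 3*z^4/4 - z^3 - z^2/2 - 4*z + exp(-3*z)/3


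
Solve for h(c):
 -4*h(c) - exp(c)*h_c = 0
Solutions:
 h(c) = C1*exp(4*exp(-c))


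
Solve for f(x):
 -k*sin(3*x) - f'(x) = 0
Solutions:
 f(x) = C1 + k*cos(3*x)/3


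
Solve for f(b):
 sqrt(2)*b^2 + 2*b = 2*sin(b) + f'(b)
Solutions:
 f(b) = C1 + sqrt(2)*b^3/3 + b^2 + 2*cos(b)


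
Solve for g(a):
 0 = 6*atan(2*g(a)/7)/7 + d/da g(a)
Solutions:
 Integral(1/atan(2*_y/7), (_y, g(a))) = C1 - 6*a/7


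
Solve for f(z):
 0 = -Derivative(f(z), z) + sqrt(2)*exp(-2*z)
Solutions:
 f(z) = C1 - sqrt(2)*exp(-2*z)/2


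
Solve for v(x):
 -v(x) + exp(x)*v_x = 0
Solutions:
 v(x) = C1*exp(-exp(-x))


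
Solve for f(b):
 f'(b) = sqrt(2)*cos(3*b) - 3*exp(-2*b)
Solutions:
 f(b) = C1 + sqrt(2)*sin(3*b)/3 + 3*exp(-2*b)/2


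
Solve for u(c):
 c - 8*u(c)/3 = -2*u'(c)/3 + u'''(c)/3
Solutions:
 u(c) = C1*exp(6^(1/3)*c*(6^(1/3)/(sqrt(318) + 18)^(1/3) + (sqrt(318) + 18)^(1/3))/6)*sin(2^(1/3)*3^(1/6)*c*(-3^(2/3)*(sqrt(318) + 18)^(1/3) + 3*2^(1/3)/(sqrt(318) + 18)^(1/3))/6) + C2*exp(6^(1/3)*c*(6^(1/3)/(sqrt(318) + 18)^(1/3) + (sqrt(318) + 18)^(1/3))/6)*cos(2^(1/3)*3^(1/6)*c*(-3^(2/3)*(sqrt(318) + 18)^(1/3) + 3*2^(1/3)/(sqrt(318) + 18)^(1/3))/6) + C3*exp(-6^(1/3)*c*(6^(1/3)/(sqrt(318) + 18)^(1/3) + (sqrt(318) + 18)^(1/3))/3) + 3*c/8 + 3/32


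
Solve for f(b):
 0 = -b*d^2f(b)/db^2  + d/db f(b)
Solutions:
 f(b) = C1 + C2*b^2


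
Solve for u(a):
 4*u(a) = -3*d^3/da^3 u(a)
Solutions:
 u(a) = C3*exp(-6^(2/3)*a/3) + (C1*sin(2^(2/3)*3^(1/6)*a/2) + C2*cos(2^(2/3)*3^(1/6)*a/2))*exp(6^(2/3)*a/6)


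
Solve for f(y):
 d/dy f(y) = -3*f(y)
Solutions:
 f(y) = C1*exp(-3*y)


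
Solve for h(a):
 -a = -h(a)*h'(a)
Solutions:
 h(a) = -sqrt(C1 + a^2)
 h(a) = sqrt(C1 + a^2)


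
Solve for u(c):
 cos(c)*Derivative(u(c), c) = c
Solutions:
 u(c) = C1 + Integral(c/cos(c), c)


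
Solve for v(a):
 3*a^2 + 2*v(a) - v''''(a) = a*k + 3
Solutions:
 v(a) = C1*exp(-2^(1/4)*a) + C2*exp(2^(1/4)*a) + C3*sin(2^(1/4)*a) + C4*cos(2^(1/4)*a) - 3*a^2/2 + a*k/2 + 3/2


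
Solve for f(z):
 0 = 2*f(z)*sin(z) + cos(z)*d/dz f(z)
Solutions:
 f(z) = C1*cos(z)^2


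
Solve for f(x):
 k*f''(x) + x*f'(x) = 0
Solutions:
 f(x) = C1 + C2*sqrt(k)*erf(sqrt(2)*x*sqrt(1/k)/2)


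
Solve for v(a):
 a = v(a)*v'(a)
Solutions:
 v(a) = -sqrt(C1 + a^2)
 v(a) = sqrt(C1 + a^2)


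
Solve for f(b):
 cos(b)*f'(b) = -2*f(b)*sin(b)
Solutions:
 f(b) = C1*cos(b)^2


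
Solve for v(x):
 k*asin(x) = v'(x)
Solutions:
 v(x) = C1 + k*(x*asin(x) + sqrt(1 - x^2))


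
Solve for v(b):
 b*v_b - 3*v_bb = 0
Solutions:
 v(b) = C1 + C2*erfi(sqrt(6)*b/6)


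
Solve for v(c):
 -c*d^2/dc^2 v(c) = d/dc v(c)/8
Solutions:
 v(c) = C1 + C2*c^(7/8)


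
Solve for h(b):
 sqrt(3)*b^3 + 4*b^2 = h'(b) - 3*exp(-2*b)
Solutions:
 h(b) = C1 + sqrt(3)*b^4/4 + 4*b^3/3 - 3*exp(-2*b)/2


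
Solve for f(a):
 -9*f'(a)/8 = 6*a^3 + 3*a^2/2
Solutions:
 f(a) = C1 - 4*a^4/3 - 4*a^3/9


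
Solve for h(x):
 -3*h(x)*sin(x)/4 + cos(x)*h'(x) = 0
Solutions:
 h(x) = C1/cos(x)^(3/4)


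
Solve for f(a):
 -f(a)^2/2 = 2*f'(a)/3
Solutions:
 f(a) = 4/(C1 + 3*a)


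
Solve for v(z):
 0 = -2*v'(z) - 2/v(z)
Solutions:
 v(z) = -sqrt(C1 - 2*z)
 v(z) = sqrt(C1 - 2*z)


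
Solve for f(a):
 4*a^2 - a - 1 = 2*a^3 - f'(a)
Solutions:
 f(a) = C1 + a^4/2 - 4*a^3/3 + a^2/2 + a


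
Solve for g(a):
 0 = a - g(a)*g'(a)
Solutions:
 g(a) = -sqrt(C1 + a^2)
 g(a) = sqrt(C1 + a^2)


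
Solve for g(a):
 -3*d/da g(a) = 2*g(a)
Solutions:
 g(a) = C1*exp(-2*a/3)


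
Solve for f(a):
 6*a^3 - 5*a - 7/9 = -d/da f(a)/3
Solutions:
 f(a) = C1 - 9*a^4/2 + 15*a^2/2 + 7*a/3


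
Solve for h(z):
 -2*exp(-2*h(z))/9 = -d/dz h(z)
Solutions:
 h(z) = log(-sqrt(C1 + 4*z)) - log(3)
 h(z) = log(C1 + 4*z)/2 - log(3)


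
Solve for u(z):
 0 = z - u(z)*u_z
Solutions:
 u(z) = -sqrt(C1 + z^2)
 u(z) = sqrt(C1 + z^2)


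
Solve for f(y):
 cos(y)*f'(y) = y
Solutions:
 f(y) = C1 + Integral(y/cos(y), y)


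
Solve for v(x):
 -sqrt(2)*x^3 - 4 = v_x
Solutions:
 v(x) = C1 - sqrt(2)*x^4/4 - 4*x


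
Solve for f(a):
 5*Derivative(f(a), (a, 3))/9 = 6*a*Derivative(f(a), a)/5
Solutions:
 f(a) = C1 + Integral(C2*airyai(3*10^(1/3)*a/5) + C3*airybi(3*10^(1/3)*a/5), a)


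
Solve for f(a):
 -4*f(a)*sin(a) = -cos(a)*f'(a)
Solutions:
 f(a) = C1/cos(a)^4


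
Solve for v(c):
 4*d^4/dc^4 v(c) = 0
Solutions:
 v(c) = C1 + C2*c + C3*c^2 + C4*c^3


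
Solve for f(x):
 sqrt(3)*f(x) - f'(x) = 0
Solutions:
 f(x) = C1*exp(sqrt(3)*x)


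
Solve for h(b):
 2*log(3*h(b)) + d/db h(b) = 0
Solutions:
 Integral(1/(log(_y) + log(3)), (_y, h(b)))/2 = C1 - b


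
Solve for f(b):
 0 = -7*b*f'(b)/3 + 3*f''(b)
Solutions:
 f(b) = C1 + C2*erfi(sqrt(14)*b/6)


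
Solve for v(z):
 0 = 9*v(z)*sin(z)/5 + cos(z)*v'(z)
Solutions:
 v(z) = C1*cos(z)^(9/5)


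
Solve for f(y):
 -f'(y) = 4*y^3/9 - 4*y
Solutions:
 f(y) = C1 - y^4/9 + 2*y^2


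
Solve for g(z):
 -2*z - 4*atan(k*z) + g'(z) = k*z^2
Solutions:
 g(z) = C1 + k*z^3/3 + z^2 + 4*Piecewise((z*atan(k*z) - log(k^2*z^2 + 1)/(2*k), Ne(k, 0)), (0, True))


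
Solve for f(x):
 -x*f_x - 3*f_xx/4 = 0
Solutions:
 f(x) = C1 + C2*erf(sqrt(6)*x/3)


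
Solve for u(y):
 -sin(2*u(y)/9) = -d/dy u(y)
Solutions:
 -y + 9*log(cos(2*u(y)/9) - 1)/4 - 9*log(cos(2*u(y)/9) + 1)/4 = C1


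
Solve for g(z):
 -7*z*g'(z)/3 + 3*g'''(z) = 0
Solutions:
 g(z) = C1 + Integral(C2*airyai(21^(1/3)*z/3) + C3*airybi(21^(1/3)*z/3), z)


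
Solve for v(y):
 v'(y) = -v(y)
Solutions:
 v(y) = C1*exp(-y)


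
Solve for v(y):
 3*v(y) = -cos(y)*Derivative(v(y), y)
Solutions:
 v(y) = C1*(sin(y) - 1)^(3/2)/(sin(y) + 1)^(3/2)


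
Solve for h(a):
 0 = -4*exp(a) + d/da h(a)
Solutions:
 h(a) = C1 + 4*exp(a)


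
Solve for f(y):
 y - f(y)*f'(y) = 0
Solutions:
 f(y) = -sqrt(C1 + y^2)
 f(y) = sqrt(C1 + y^2)


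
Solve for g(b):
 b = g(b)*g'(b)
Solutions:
 g(b) = -sqrt(C1 + b^2)
 g(b) = sqrt(C1 + b^2)


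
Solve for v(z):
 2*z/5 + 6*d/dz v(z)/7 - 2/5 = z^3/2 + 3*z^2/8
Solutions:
 v(z) = C1 + 7*z^4/48 + 7*z^3/48 - 7*z^2/30 + 7*z/15


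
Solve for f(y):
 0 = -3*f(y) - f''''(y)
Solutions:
 f(y) = (C1*sin(sqrt(2)*3^(1/4)*y/2) + C2*cos(sqrt(2)*3^(1/4)*y/2))*exp(-sqrt(2)*3^(1/4)*y/2) + (C3*sin(sqrt(2)*3^(1/4)*y/2) + C4*cos(sqrt(2)*3^(1/4)*y/2))*exp(sqrt(2)*3^(1/4)*y/2)


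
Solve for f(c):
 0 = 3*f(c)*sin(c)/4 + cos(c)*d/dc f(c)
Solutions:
 f(c) = C1*cos(c)^(3/4)


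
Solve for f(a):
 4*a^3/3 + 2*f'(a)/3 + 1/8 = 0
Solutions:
 f(a) = C1 - a^4/2 - 3*a/16


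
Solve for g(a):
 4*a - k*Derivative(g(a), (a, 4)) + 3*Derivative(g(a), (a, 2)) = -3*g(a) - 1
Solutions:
 g(a) = C1*exp(-sqrt(2)*a*sqrt((-sqrt(3)*sqrt(4*k + 3) + 3)/k)/2) + C2*exp(sqrt(2)*a*sqrt((-sqrt(3)*sqrt(4*k + 3) + 3)/k)/2) + C3*exp(-sqrt(2)*a*sqrt((sqrt(3)*sqrt(4*k + 3) + 3)/k)/2) + C4*exp(sqrt(2)*a*sqrt((sqrt(3)*sqrt(4*k + 3) + 3)/k)/2) - 4*a/3 - 1/3


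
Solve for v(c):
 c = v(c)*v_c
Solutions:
 v(c) = -sqrt(C1 + c^2)
 v(c) = sqrt(C1 + c^2)


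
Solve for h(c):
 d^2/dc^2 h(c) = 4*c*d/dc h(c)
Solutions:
 h(c) = C1 + C2*erfi(sqrt(2)*c)


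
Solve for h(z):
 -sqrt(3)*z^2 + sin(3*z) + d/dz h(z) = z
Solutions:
 h(z) = C1 + sqrt(3)*z^3/3 + z^2/2 + cos(3*z)/3


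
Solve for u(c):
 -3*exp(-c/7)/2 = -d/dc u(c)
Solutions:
 u(c) = C1 - 21*exp(-c/7)/2


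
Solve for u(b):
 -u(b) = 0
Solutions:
 u(b) = 0


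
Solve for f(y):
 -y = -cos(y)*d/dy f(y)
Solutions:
 f(y) = C1 + Integral(y/cos(y), y)


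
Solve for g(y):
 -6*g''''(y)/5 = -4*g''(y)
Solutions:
 g(y) = C1 + C2*y + C3*exp(-sqrt(30)*y/3) + C4*exp(sqrt(30)*y/3)


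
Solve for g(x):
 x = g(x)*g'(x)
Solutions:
 g(x) = -sqrt(C1 + x^2)
 g(x) = sqrt(C1 + x^2)


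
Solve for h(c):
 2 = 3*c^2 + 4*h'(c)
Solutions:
 h(c) = C1 - c^3/4 + c/2


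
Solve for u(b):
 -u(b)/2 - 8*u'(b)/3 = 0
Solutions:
 u(b) = C1*exp(-3*b/16)


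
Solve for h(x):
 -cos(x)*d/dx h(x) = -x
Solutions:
 h(x) = C1 + Integral(x/cos(x), x)


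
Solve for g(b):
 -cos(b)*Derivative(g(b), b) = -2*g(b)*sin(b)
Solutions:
 g(b) = C1/cos(b)^2


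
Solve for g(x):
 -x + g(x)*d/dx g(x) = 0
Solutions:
 g(x) = -sqrt(C1 + x^2)
 g(x) = sqrt(C1 + x^2)


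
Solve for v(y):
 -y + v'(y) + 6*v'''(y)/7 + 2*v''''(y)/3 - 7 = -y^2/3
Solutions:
 v(y) = C1 + C2*exp(y*(-12 + 6*6^(2/3)/(7*sqrt(2905) + 379)^(1/3) + 6^(1/3)*(7*sqrt(2905) + 379)^(1/3))/28)*sin(2^(1/3)*3^(1/6)*y*(-3^(2/3)*(7*sqrt(2905) + 379)^(1/3) + 18*2^(1/3)/(7*sqrt(2905) + 379)^(1/3))/28) + C3*exp(y*(-12 + 6*6^(2/3)/(7*sqrt(2905) + 379)^(1/3) + 6^(1/3)*(7*sqrt(2905) + 379)^(1/3))/28)*cos(2^(1/3)*3^(1/6)*y*(-3^(2/3)*(7*sqrt(2905) + 379)^(1/3) + 18*2^(1/3)/(7*sqrt(2905) + 379)^(1/3))/28) + C4*exp(-y*(6*6^(2/3)/(7*sqrt(2905) + 379)^(1/3) + 6 + 6^(1/3)*(7*sqrt(2905) + 379)^(1/3))/14) - y^3/9 + y^2/2 + 53*y/7


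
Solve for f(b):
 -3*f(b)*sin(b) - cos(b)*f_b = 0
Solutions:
 f(b) = C1*cos(b)^3


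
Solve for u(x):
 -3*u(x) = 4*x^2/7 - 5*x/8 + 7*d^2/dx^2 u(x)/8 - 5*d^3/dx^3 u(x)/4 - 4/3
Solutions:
 u(x) = C1*exp(x*(-(180*sqrt(33086) + 32743)^(1/3) - 49/(180*sqrt(33086) + 32743)^(1/3) + 14)/60)*sin(sqrt(3)*x*(-(180*sqrt(33086) + 32743)^(1/3) + 49/(180*sqrt(33086) + 32743)^(1/3))/60) + C2*exp(x*(-(180*sqrt(33086) + 32743)^(1/3) - 49/(180*sqrt(33086) + 32743)^(1/3) + 14)/60)*cos(sqrt(3)*x*(-(180*sqrt(33086) + 32743)^(1/3) + 49/(180*sqrt(33086) + 32743)^(1/3))/60) + C3*exp(x*(49/(180*sqrt(33086) + 32743)^(1/3) + 7 + (180*sqrt(33086) + 32743)^(1/3))/30) - 4*x^2/21 + 5*x/24 + 5/9


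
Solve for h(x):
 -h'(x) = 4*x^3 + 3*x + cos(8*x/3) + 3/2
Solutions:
 h(x) = C1 - x^4 - 3*x^2/2 - 3*x/2 - 3*sin(8*x/3)/8


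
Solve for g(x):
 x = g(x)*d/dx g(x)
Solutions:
 g(x) = -sqrt(C1 + x^2)
 g(x) = sqrt(C1 + x^2)


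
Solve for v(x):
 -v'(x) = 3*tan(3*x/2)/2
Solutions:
 v(x) = C1 + log(cos(3*x/2))


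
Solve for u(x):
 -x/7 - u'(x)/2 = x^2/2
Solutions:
 u(x) = C1 - x^3/3 - x^2/7


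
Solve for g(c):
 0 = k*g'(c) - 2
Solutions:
 g(c) = C1 + 2*c/k


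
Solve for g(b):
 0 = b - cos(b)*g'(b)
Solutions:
 g(b) = C1 + Integral(b/cos(b), b)


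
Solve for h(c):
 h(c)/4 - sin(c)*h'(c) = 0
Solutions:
 h(c) = C1*(cos(c) - 1)^(1/8)/(cos(c) + 1)^(1/8)


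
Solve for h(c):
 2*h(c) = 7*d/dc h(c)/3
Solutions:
 h(c) = C1*exp(6*c/7)


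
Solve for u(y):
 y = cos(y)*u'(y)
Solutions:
 u(y) = C1 + Integral(y/cos(y), y)


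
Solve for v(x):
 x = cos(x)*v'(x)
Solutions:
 v(x) = C1 + Integral(x/cos(x), x)


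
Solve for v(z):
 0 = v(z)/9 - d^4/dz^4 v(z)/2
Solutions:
 v(z) = C1*exp(-2^(1/4)*sqrt(3)*z/3) + C2*exp(2^(1/4)*sqrt(3)*z/3) + C3*sin(2^(1/4)*sqrt(3)*z/3) + C4*cos(2^(1/4)*sqrt(3)*z/3)


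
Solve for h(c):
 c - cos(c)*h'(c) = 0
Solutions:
 h(c) = C1 + Integral(c/cos(c), c)


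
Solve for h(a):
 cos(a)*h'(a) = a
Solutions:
 h(a) = C1 + Integral(a/cos(a), a)


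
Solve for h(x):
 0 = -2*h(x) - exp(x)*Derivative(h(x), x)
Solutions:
 h(x) = C1*exp(2*exp(-x))


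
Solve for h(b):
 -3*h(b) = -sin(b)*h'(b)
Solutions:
 h(b) = C1*(cos(b) - 1)^(3/2)/(cos(b) + 1)^(3/2)


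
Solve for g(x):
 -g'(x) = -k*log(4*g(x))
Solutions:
 Integral(1/(log(_y) + 2*log(2)), (_y, g(x))) = C1 + k*x


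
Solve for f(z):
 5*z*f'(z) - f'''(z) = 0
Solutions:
 f(z) = C1 + Integral(C2*airyai(5^(1/3)*z) + C3*airybi(5^(1/3)*z), z)


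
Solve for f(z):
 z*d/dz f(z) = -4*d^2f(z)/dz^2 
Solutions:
 f(z) = C1 + C2*erf(sqrt(2)*z/4)


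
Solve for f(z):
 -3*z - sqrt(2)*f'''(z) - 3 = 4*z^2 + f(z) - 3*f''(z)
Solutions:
 f(z) = -4*z^2 - 3*z + (C1 + C2/sqrt(exp(sqrt(6)*z)) + C3*sqrt(exp(sqrt(6)*z)))*exp(sqrt(2)*z/2) - 27


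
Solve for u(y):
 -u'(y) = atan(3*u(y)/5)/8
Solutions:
 Integral(1/atan(3*_y/5), (_y, u(y))) = C1 - y/8


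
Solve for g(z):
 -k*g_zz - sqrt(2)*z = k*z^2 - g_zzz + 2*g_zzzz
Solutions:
 g(z) = C1 + C2*z + C3*exp(z*(1 - sqrt(1 - 8*k))/4) + C4*exp(z*(sqrt(1 - 8*k) + 1)/4) - z^4/12 + z^3*(-2 - sqrt(2))/(6*k) + z^2*(2 - 1/k - sqrt(2)/(2*k))/k


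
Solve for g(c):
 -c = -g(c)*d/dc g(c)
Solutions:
 g(c) = -sqrt(C1 + c^2)
 g(c) = sqrt(C1 + c^2)


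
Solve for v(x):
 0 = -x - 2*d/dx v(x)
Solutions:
 v(x) = C1 - x^2/4


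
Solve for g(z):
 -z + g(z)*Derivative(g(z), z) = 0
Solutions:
 g(z) = -sqrt(C1 + z^2)
 g(z) = sqrt(C1 + z^2)


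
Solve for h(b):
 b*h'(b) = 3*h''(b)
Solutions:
 h(b) = C1 + C2*erfi(sqrt(6)*b/6)


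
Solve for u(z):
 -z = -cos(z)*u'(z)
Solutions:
 u(z) = C1 + Integral(z/cos(z), z)


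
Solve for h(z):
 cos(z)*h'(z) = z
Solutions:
 h(z) = C1 + Integral(z/cos(z), z)


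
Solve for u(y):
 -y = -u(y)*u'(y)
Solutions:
 u(y) = -sqrt(C1 + y^2)
 u(y) = sqrt(C1 + y^2)


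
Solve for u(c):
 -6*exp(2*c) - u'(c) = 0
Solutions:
 u(c) = C1 - 3*exp(2*c)


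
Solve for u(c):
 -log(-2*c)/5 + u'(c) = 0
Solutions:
 u(c) = C1 + c*log(-c)/5 + c*(-1 + log(2))/5


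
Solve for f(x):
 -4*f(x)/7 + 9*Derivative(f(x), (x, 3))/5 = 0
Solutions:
 f(x) = C3*exp(2940^(1/3)*x/21) + (C1*sin(3^(5/6)*980^(1/3)*x/42) + C2*cos(3^(5/6)*980^(1/3)*x/42))*exp(-2940^(1/3)*x/42)


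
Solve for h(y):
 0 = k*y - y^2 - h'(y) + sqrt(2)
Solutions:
 h(y) = C1 + k*y^2/2 - y^3/3 + sqrt(2)*y


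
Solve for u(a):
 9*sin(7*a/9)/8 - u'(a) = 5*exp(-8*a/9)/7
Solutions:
 u(a) = C1 - 81*cos(7*a/9)/56 + 45*exp(-8*a/9)/56


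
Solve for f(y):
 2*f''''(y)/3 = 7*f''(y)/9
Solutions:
 f(y) = C1 + C2*y + C3*exp(-sqrt(42)*y/6) + C4*exp(sqrt(42)*y/6)


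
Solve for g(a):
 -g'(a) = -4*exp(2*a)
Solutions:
 g(a) = C1 + 2*exp(2*a)


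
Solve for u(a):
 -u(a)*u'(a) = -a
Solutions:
 u(a) = -sqrt(C1 + a^2)
 u(a) = sqrt(C1 + a^2)


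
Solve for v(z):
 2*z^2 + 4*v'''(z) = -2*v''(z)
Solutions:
 v(z) = C1 + C2*z + C3*exp(-z/2) - z^4/12 + 2*z^3/3 - 4*z^2


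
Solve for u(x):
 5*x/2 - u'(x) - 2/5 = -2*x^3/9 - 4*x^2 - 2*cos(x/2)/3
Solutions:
 u(x) = C1 + x^4/18 + 4*x^3/3 + 5*x^2/4 - 2*x/5 + 4*sin(x/2)/3


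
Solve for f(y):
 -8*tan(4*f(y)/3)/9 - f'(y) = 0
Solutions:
 f(y) = -3*asin(C1*exp(-32*y/27))/4 + 3*pi/4
 f(y) = 3*asin(C1*exp(-32*y/27))/4


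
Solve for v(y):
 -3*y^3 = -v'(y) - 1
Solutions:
 v(y) = C1 + 3*y^4/4 - y


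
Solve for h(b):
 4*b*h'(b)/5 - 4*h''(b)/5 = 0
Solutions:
 h(b) = C1 + C2*erfi(sqrt(2)*b/2)


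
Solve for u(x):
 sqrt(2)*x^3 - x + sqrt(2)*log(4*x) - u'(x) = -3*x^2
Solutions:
 u(x) = C1 + sqrt(2)*x^4/4 + x^3 - x^2/2 + sqrt(2)*x*log(x) - sqrt(2)*x + 2*sqrt(2)*x*log(2)


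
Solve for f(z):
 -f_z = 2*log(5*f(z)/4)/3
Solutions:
 -3*Integral(1/(-log(_y) - log(5) + 2*log(2)), (_y, f(z)))/2 = C1 - z


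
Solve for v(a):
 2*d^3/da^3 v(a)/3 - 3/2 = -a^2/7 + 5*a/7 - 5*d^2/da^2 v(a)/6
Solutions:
 v(a) = C1 + C2*a + C3*exp(-5*a/4) - a^4/70 + 33*a^3/175 + 783*a^2/1750


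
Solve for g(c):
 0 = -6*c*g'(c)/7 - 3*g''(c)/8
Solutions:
 g(c) = C1 + C2*erf(2*sqrt(14)*c/7)


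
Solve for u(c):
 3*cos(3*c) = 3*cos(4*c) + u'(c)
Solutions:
 u(c) = C1 + sin(3*c) - 3*sin(4*c)/4


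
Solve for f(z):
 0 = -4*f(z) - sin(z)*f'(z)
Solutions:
 f(z) = C1*(cos(z)^2 + 2*cos(z) + 1)/(cos(z)^2 - 2*cos(z) + 1)


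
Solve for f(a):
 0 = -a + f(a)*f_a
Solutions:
 f(a) = -sqrt(C1 + a^2)
 f(a) = sqrt(C1 + a^2)


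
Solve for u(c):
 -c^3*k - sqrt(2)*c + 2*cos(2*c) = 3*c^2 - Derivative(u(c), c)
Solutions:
 u(c) = C1 + c^4*k/4 + c^3 + sqrt(2)*c^2/2 - sin(2*c)


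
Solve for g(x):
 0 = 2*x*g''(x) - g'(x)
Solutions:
 g(x) = C1 + C2*x^(3/2)


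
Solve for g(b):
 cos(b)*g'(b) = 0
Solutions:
 g(b) = C1


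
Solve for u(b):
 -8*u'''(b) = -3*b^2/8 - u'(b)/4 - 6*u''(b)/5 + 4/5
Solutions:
 u(b) = C1 + C2*exp(b*(3 - sqrt(59))/40) + C3*exp(b*(3 + sqrt(59))/40) - b^3/2 + 36*b^2/5 - 4048*b/25


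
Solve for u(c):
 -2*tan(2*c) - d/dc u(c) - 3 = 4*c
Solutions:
 u(c) = C1 - 2*c^2 - 3*c + log(cos(2*c))


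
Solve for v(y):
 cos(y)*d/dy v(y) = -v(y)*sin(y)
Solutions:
 v(y) = C1*cos(y)


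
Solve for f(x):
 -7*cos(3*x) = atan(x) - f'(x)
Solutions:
 f(x) = C1 + x*atan(x) - log(x^2 + 1)/2 + 7*sin(3*x)/3


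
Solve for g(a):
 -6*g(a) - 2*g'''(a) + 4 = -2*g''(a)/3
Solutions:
 g(a) = C1*exp(a*(2*2^(1/3)/(27*sqrt(6549) + 2185)^(1/3) + 4 + 2^(2/3)*(27*sqrt(6549) + 2185)^(1/3))/36)*sin(2^(1/3)*sqrt(3)*a*(-2^(1/3)*(27*sqrt(6549) + 2185)^(1/3) + 2/(27*sqrt(6549) + 2185)^(1/3))/36) + C2*exp(a*(2*2^(1/3)/(27*sqrt(6549) + 2185)^(1/3) + 4 + 2^(2/3)*(27*sqrt(6549) + 2185)^(1/3))/36)*cos(2^(1/3)*sqrt(3)*a*(-2^(1/3)*(27*sqrt(6549) + 2185)^(1/3) + 2/(27*sqrt(6549) + 2185)^(1/3))/36) + C3*exp(a*(-2^(2/3)*(27*sqrt(6549) + 2185)^(1/3) - 2*2^(1/3)/(27*sqrt(6549) + 2185)^(1/3) + 2)/18) + 2/3


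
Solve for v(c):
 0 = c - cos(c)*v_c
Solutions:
 v(c) = C1 + Integral(c/cos(c), c)


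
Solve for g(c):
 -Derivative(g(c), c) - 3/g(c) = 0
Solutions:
 g(c) = -sqrt(C1 - 6*c)
 g(c) = sqrt(C1 - 6*c)


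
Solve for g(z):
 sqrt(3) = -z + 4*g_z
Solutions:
 g(z) = C1 + z^2/8 + sqrt(3)*z/4


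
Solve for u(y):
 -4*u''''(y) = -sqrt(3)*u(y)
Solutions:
 u(y) = C1*exp(-sqrt(2)*3^(1/8)*y/2) + C2*exp(sqrt(2)*3^(1/8)*y/2) + C3*sin(sqrt(2)*3^(1/8)*y/2) + C4*cos(sqrt(2)*3^(1/8)*y/2)


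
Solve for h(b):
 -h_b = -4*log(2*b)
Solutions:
 h(b) = C1 + 4*b*log(b) - 4*b + b*log(16)


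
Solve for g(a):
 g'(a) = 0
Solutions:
 g(a) = C1


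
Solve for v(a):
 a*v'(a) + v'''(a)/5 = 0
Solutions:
 v(a) = C1 + Integral(C2*airyai(-5^(1/3)*a) + C3*airybi(-5^(1/3)*a), a)


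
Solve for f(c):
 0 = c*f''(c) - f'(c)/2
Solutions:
 f(c) = C1 + C2*c^(3/2)


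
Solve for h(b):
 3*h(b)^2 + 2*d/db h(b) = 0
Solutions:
 h(b) = 2/(C1 + 3*b)


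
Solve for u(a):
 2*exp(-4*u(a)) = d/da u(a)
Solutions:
 u(a) = log(-I*(C1 + 8*a)^(1/4))
 u(a) = log(I*(C1 + 8*a)^(1/4))
 u(a) = log(-(C1 + 8*a)^(1/4))
 u(a) = log(C1 + 8*a)/4


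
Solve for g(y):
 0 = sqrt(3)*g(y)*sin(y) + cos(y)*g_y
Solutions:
 g(y) = C1*cos(y)^(sqrt(3))


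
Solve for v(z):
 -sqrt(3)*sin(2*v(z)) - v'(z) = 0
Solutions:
 v(z) = pi - acos((-C1 - exp(4*sqrt(3)*z))/(C1 - exp(4*sqrt(3)*z)))/2
 v(z) = acos((-C1 - exp(4*sqrt(3)*z))/(C1 - exp(4*sqrt(3)*z)))/2


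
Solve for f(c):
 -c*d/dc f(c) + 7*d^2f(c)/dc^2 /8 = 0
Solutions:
 f(c) = C1 + C2*erfi(2*sqrt(7)*c/7)


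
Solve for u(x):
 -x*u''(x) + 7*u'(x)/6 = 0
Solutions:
 u(x) = C1 + C2*x^(13/6)


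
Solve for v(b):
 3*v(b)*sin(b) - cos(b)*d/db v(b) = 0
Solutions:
 v(b) = C1/cos(b)^3


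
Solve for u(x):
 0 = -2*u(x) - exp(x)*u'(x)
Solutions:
 u(x) = C1*exp(2*exp(-x))


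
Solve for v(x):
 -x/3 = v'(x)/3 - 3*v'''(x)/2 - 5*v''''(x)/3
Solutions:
 v(x) = C1 + C2*exp(-x*(9/(10*sqrt(46) + 73)^(1/3) + (10*sqrt(46) + 73)^(1/3) + 6)/20)*sin(sqrt(3)*x*(-(10*sqrt(46) + 73)^(1/3) + 9/(10*sqrt(46) + 73)^(1/3))/20) + C3*exp(-x*(9/(10*sqrt(46) + 73)^(1/3) + (10*sqrt(46) + 73)^(1/3) + 6)/20)*cos(sqrt(3)*x*(-(10*sqrt(46) + 73)^(1/3) + 9/(10*sqrt(46) + 73)^(1/3))/20) + C4*exp(x*(-3 + 9/(10*sqrt(46) + 73)^(1/3) + (10*sqrt(46) + 73)^(1/3))/10) - x^2/2


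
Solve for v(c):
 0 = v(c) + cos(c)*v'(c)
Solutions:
 v(c) = C1*sqrt(sin(c) - 1)/sqrt(sin(c) + 1)


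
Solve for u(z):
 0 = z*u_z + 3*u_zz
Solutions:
 u(z) = C1 + C2*erf(sqrt(6)*z/6)


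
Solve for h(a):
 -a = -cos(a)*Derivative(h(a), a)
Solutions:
 h(a) = C1 + Integral(a/cos(a), a)


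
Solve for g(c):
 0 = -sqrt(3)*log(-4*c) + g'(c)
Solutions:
 g(c) = C1 + sqrt(3)*c*log(-c) + sqrt(3)*c*(-1 + 2*log(2))


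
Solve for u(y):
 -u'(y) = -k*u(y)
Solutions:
 u(y) = C1*exp(k*y)


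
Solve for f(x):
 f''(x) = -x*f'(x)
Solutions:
 f(x) = C1 + C2*erf(sqrt(2)*x/2)


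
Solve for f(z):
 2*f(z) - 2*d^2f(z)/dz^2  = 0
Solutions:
 f(z) = C1*exp(-z) + C2*exp(z)


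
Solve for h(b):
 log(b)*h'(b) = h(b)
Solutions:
 h(b) = C1*exp(li(b))


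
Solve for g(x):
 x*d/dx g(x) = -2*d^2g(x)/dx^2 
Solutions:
 g(x) = C1 + C2*erf(x/2)


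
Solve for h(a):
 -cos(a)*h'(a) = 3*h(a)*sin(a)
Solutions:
 h(a) = C1*cos(a)^3


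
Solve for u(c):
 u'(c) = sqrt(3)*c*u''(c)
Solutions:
 u(c) = C1 + C2*c^(sqrt(3)/3 + 1)


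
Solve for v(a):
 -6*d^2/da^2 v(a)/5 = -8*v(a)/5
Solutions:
 v(a) = C1*exp(-2*sqrt(3)*a/3) + C2*exp(2*sqrt(3)*a/3)


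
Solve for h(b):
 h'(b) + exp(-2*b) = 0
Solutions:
 h(b) = C1 + exp(-2*b)/2


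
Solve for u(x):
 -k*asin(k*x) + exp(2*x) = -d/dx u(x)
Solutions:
 u(x) = C1 + k*Piecewise((x*asin(k*x) + sqrt(-k^2*x^2 + 1)/k, Ne(k, 0)), (0, True)) - exp(2*x)/2


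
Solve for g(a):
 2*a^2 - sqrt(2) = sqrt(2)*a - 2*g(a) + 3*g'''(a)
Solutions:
 g(a) = C3*exp(2^(1/3)*3^(2/3)*a/3) - a^2 + sqrt(2)*a/2 + (C1*sin(2^(1/3)*3^(1/6)*a/2) + C2*cos(2^(1/3)*3^(1/6)*a/2))*exp(-2^(1/3)*3^(2/3)*a/6) + sqrt(2)/2


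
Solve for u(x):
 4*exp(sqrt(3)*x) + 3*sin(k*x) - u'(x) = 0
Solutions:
 u(x) = C1 + 4*sqrt(3)*exp(sqrt(3)*x)/3 - 3*cos(k*x)/k


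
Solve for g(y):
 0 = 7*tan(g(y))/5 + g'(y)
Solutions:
 g(y) = pi - asin(C1*exp(-7*y/5))
 g(y) = asin(C1*exp(-7*y/5))


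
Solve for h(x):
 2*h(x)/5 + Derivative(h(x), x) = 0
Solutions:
 h(x) = C1*exp(-2*x/5)


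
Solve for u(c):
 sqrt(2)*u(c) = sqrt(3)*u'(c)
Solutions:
 u(c) = C1*exp(sqrt(6)*c/3)


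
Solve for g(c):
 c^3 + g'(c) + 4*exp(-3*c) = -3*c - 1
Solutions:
 g(c) = C1 - c^4/4 - 3*c^2/2 - c + 4*exp(-3*c)/3


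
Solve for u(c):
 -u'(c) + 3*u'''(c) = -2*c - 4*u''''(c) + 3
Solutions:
 u(c) = C1 + C2*exp(-c*((4*sqrt(3) + 7)^(-1/3) + 2 + (4*sqrt(3) + 7)^(1/3))/8)*sin(sqrt(3)*c*(-(4*sqrt(3) + 7)^(1/3) + (4*sqrt(3) + 7)^(-1/3))/8) + C3*exp(-c*((4*sqrt(3) + 7)^(-1/3) + 2 + (4*sqrt(3) + 7)^(1/3))/8)*cos(sqrt(3)*c*(-(4*sqrt(3) + 7)^(1/3) + (4*sqrt(3) + 7)^(-1/3))/8) + C4*exp(c*(-1 + (4*sqrt(3) + 7)^(-1/3) + (4*sqrt(3) + 7)^(1/3))/4) + c^2 - 3*c


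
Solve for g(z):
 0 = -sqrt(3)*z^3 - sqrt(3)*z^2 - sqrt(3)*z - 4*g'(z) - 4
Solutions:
 g(z) = C1 - sqrt(3)*z^4/16 - sqrt(3)*z^3/12 - sqrt(3)*z^2/8 - z


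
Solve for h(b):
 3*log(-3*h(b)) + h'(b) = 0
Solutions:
 Integral(1/(log(-_y) + log(3)), (_y, h(b)))/3 = C1 - b


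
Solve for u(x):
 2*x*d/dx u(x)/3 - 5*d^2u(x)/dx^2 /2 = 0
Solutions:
 u(x) = C1 + C2*erfi(sqrt(30)*x/15)


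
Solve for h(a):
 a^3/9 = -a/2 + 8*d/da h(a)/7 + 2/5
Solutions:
 h(a) = C1 + 7*a^4/288 + 7*a^2/32 - 7*a/20


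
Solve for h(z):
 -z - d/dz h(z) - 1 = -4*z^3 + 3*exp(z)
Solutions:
 h(z) = C1 + z^4 - z^2/2 - z - 3*exp(z)


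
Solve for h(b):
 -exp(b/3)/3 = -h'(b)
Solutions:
 h(b) = C1 + exp(b/3)


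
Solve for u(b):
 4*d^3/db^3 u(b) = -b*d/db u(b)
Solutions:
 u(b) = C1 + Integral(C2*airyai(-2^(1/3)*b/2) + C3*airybi(-2^(1/3)*b/2), b)


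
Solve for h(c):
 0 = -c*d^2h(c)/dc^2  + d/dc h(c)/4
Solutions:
 h(c) = C1 + C2*c^(5/4)


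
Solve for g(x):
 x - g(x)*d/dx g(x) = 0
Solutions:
 g(x) = -sqrt(C1 + x^2)
 g(x) = sqrt(C1 + x^2)


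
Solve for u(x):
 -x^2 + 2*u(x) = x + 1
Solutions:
 u(x) = x^2/2 + x/2 + 1/2


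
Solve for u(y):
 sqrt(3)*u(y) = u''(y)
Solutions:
 u(y) = C1*exp(-3^(1/4)*y) + C2*exp(3^(1/4)*y)


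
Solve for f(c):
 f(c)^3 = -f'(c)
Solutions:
 f(c) = -sqrt(2)*sqrt(-1/(C1 - c))/2
 f(c) = sqrt(2)*sqrt(-1/(C1 - c))/2


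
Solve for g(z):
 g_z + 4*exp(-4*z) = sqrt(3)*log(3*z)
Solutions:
 g(z) = C1 + sqrt(3)*z*log(z) + sqrt(3)*z*(-1 + log(3)) + exp(-4*z)


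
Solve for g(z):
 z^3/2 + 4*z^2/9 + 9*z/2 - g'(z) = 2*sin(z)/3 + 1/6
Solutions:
 g(z) = C1 + z^4/8 + 4*z^3/27 + 9*z^2/4 - z/6 + 2*cos(z)/3


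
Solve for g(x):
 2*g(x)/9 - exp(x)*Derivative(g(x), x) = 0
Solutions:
 g(x) = C1*exp(-2*exp(-x)/9)


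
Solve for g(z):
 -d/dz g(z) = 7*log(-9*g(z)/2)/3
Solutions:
 3*Integral(1/(log(-_y) - log(2) + 2*log(3)), (_y, g(z)))/7 = C1 - z


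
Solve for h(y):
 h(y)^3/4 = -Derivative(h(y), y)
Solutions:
 h(y) = -sqrt(2)*sqrt(-1/(C1 - y))
 h(y) = sqrt(2)*sqrt(-1/(C1 - y))


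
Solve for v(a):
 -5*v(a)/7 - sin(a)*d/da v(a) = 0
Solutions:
 v(a) = C1*(cos(a) + 1)^(5/14)/(cos(a) - 1)^(5/14)


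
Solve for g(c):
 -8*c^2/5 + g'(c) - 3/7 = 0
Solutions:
 g(c) = C1 + 8*c^3/15 + 3*c/7


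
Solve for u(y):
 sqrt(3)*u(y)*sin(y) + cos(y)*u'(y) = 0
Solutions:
 u(y) = C1*cos(y)^(sqrt(3))


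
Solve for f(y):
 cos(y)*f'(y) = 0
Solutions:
 f(y) = C1


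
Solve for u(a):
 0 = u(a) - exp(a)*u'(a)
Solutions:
 u(a) = C1*exp(-exp(-a))


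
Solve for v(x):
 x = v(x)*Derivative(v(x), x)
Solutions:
 v(x) = -sqrt(C1 + x^2)
 v(x) = sqrt(C1 + x^2)


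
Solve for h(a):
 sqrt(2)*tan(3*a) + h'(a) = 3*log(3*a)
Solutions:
 h(a) = C1 + 3*a*log(a) - 3*a + 3*a*log(3) + sqrt(2)*log(cos(3*a))/3


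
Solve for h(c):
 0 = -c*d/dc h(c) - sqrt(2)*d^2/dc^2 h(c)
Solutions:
 h(c) = C1 + C2*erf(2^(1/4)*c/2)


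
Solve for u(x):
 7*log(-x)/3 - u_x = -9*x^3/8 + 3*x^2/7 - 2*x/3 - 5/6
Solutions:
 u(x) = C1 + 9*x^4/32 - x^3/7 + x^2/3 + 7*x*log(-x)/3 - 3*x/2


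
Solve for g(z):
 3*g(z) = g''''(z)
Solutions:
 g(z) = C1*exp(-3^(1/4)*z) + C2*exp(3^(1/4)*z) + C3*sin(3^(1/4)*z) + C4*cos(3^(1/4)*z)


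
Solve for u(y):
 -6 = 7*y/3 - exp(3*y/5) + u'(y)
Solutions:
 u(y) = C1 - 7*y^2/6 - 6*y + 5*exp(3*y/5)/3


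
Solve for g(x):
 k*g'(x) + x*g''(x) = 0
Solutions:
 g(x) = C1 + x^(1 - re(k))*(C2*sin(log(x)*Abs(im(k))) + C3*cos(log(x)*im(k)))


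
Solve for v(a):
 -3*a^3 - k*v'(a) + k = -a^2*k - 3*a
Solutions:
 v(a) = C1 - 3*a^4/(4*k) + a^3/3 + 3*a^2/(2*k) + a


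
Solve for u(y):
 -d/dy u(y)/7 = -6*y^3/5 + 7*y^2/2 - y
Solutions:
 u(y) = C1 + 21*y^4/10 - 49*y^3/6 + 7*y^2/2


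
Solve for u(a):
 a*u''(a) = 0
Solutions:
 u(a) = C1 + C2*a


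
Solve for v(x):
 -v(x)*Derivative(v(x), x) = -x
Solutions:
 v(x) = -sqrt(C1 + x^2)
 v(x) = sqrt(C1 + x^2)


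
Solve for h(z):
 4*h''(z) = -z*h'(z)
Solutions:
 h(z) = C1 + C2*erf(sqrt(2)*z/4)


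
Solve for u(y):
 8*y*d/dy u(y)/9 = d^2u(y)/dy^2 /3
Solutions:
 u(y) = C1 + C2*erfi(2*sqrt(3)*y/3)


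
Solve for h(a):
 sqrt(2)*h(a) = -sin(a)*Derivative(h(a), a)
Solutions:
 h(a) = C1*(cos(a) + 1)^(sqrt(2)/2)/(cos(a) - 1)^(sqrt(2)/2)


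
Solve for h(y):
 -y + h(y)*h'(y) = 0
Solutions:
 h(y) = -sqrt(C1 + y^2)
 h(y) = sqrt(C1 + y^2)


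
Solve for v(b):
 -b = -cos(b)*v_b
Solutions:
 v(b) = C1 + Integral(b/cos(b), b)


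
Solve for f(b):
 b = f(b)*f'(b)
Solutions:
 f(b) = -sqrt(C1 + b^2)
 f(b) = sqrt(C1 + b^2)


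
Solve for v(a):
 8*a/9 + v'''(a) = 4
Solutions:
 v(a) = C1 + C2*a + C3*a^2 - a^4/27 + 2*a^3/3


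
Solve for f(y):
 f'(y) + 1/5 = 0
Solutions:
 f(y) = C1 - y/5


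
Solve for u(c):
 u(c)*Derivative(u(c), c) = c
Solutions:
 u(c) = -sqrt(C1 + c^2)
 u(c) = sqrt(C1 + c^2)


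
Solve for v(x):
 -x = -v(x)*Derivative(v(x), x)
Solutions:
 v(x) = -sqrt(C1 + x^2)
 v(x) = sqrt(C1 + x^2)


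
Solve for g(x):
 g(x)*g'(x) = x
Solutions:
 g(x) = -sqrt(C1 + x^2)
 g(x) = sqrt(C1 + x^2)


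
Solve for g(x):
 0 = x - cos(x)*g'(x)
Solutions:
 g(x) = C1 + Integral(x/cos(x), x)


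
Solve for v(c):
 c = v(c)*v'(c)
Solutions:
 v(c) = -sqrt(C1 + c^2)
 v(c) = sqrt(C1 + c^2)


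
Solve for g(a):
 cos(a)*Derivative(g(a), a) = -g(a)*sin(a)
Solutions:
 g(a) = C1*cos(a)


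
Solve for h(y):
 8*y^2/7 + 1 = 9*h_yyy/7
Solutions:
 h(y) = C1 + C2*y + C3*y^2 + 2*y^5/135 + 7*y^3/54


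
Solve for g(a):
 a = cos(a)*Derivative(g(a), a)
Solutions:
 g(a) = C1 + Integral(a/cos(a), a)


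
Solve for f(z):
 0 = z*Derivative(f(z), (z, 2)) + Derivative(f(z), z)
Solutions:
 f(z) = C1 + C2*log(z)


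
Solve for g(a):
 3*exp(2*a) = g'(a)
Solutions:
 g(a) = C1 + 3*exp(2*a)/2


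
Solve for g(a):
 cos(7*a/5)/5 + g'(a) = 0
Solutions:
 g(a) = C1 - sin(7*a/5)/7


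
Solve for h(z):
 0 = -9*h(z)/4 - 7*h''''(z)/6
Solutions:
 h(z) = (C1*sin(2^(1/4)*21^(3/4)*z/14) + C2*cos(2^(1/4)*21^(3/4)*z/14))*exp(-2^(1/4)*21^(3/4)*z/14) + (C3*sin(2^(1/4)*21^(3/4)*z/14) + C4*cos(2^(1/4)*21^(3/4)*z/14))*exp(2^(1/4)*21^(3/4)*z/14)


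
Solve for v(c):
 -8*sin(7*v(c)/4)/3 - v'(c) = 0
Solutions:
 8*c/3 + 2*log(cos(7*v(c)/4) - 1)/7 - 2*log(cos(7*v(c)/4) + 1)/7 = C1


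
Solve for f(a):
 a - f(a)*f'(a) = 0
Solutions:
 f(a) = -sqrt(C1 + a^2)
 f(a) = sqrt(C1 + a^2)


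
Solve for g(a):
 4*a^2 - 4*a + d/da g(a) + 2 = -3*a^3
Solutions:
 g(a) = C1 - 3*a^4/4 - 4*a^3/3 + 2*a^2 - 2*a


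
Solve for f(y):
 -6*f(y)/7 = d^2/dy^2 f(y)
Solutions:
 f(y) = C1*sin(sqrt(42)*y/7) + C2*cos(sqrt(42)*y/7)


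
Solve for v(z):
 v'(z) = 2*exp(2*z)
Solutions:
 v(z) = C1 + exp(2*z)


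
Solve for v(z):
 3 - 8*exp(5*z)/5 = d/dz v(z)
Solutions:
 v(z) = C1 + 3*z - 8*exp(5*z)/25


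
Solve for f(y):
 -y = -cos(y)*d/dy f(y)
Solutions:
 f(y) = C1 + Integral(y/cos(y), y)


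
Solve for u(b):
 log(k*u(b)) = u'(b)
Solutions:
 li(k*u(b))/k = C1 + b


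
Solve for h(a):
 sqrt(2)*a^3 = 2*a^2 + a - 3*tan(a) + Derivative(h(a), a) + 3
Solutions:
 h(a) = C1 + sqrt(2)*a^4/4 - 2*a^3/3 - a^2/2 - 3*a - 3*log(cos(a))


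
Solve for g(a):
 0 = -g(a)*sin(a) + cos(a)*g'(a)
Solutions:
 g(a) = C1/cos(a)


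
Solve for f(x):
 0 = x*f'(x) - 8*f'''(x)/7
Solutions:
 f(x) = C1 + Integral(C2*airyai(7^(1/3)*x/2) + C3*airybi(7^(1/3)*x/2), x)


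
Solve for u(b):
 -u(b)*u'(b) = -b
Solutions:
 u(b) = -sqrt(C1 + b^2)
 u(b) = sqrt(C1 + b^2)


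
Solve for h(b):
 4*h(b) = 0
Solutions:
 h(b) = 0


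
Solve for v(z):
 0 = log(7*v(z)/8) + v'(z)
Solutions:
 -Integral(1/(-log(_y) - log(7) + 3*log(2)), (_y, v(z))) = C1 - z


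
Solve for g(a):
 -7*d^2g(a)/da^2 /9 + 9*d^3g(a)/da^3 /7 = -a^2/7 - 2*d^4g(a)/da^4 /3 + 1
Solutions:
 g(a) = C1 + C2*a + C3*exp(a*(-81 + sqrt(14793))/84) + C4*exp(-a*(81 + sqrt(14793))/84) + 3*a^4/196 + 243*a^3/2401 + 3879*a^2/235298


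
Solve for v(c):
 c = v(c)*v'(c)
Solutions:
 v(c) = -sqrt(C1 + c^2)
 v(c) = sqrt(C1 + c^2)


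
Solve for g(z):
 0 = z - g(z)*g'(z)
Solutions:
 g(z) = -sqrt(C1 + z^2)
 g(z) = sqrt(C1 + z^2)


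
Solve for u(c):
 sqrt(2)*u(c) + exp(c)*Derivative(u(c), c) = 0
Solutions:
 u(c) = C1*exp(sqrt(2)*exp(-c))


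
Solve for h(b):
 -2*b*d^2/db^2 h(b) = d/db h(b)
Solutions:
 h(b) = C1 + C2*sqrt(b)


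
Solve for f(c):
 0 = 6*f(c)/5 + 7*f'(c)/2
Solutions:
 f(c) = C1*exp(-12*c/35)


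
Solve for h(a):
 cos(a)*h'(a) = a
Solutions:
 h(a) = C1 + Integral(a/cos(a), a)


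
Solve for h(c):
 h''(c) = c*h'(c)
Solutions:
 h(c) = C1 + C2*erfi(sqrt(2)*c/2)


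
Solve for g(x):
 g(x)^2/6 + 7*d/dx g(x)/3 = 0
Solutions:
 g(x) = 14/(C1 + x)


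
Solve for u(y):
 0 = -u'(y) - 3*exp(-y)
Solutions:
 u(y) = C1 + 3*exp(-y)


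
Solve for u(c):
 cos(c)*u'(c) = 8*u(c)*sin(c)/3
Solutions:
 u(c) = C1/cos(c)^(8/3)


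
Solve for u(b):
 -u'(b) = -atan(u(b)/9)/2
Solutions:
 Integral(1/atan(_y/9), (_y, u(b))) = C1 + b/2


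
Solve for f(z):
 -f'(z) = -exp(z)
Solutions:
 f(z) = C1 + exp(z)


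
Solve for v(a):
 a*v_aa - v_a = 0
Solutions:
 v(a) = C1 + C2*a^2


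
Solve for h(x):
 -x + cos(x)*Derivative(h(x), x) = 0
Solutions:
 h(x) = C1 + Integral(x/cos(x), x)


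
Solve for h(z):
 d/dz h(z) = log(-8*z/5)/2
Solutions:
 h(z) = C1 + z*log(-z)/2 + z*(-log(5) - 1 + 3*log(2))/2


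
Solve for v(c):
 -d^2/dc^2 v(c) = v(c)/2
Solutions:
 v(c) = C1*sin(sqrt(2)*c/2) + C2*cos(sqrt(2)*c/2)


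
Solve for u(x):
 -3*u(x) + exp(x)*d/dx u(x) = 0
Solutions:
 u(x) = C1*exp(-3*exp(-x))


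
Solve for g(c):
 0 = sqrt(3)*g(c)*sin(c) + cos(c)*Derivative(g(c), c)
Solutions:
 g(c) = C1*cos(c)^(sqrt(3))


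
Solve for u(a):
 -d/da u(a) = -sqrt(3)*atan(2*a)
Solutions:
 u(a) = C1 + sqrt(3)*(a*atan(2*a) - log(4*a^2 + 1)/4)


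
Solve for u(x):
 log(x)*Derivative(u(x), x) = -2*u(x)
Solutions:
 u(x) = C1*exp(-2*li(x))


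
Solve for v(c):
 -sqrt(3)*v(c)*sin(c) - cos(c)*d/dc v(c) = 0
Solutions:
 v(c) = C1*cos(c)^(sqrt(3))


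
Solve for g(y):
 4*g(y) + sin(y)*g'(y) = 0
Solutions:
 g(y) = C1*(cos(y)^2 + 2*cos(y) + 1)/(cos(y)^2 - 2*cos(y) + 1)


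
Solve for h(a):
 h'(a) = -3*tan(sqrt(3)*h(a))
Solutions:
 h(a) = sqrt(3)*(pi - asin(C1*exp(-3*sqrt(3)*a)))/3
 h(a) = sqrt(3)*asin(C1*exp(-3*sqrt(3)*a))/3


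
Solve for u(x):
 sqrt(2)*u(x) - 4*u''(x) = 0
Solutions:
 u(x) = C1*exp(-2^(1/4)*x/2) + C2*exp(2^(1/4)*x/2)


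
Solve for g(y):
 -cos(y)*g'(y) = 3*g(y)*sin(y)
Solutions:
 g(y) = C1*cos(y)^3


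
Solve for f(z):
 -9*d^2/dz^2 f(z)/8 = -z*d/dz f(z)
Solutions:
 f(z) = C1 + C2*erfi(2*z/3)


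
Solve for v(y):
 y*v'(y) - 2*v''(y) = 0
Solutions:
 v(y) = C1 + C2*erfi(y/2)


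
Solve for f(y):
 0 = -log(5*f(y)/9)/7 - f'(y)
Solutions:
 -7*Integral(1/(-log(_y) - log(5) + 2*log(3)), (_y, f(y))) = C1 - y


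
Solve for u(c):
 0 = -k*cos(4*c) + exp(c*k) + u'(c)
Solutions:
 u(c) = C1 + k*sin(4*c)/4 - exp(c*k)/k


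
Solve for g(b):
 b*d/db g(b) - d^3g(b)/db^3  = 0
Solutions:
 g(b) = C1 + Integral(C2*airyai(b) + C3*airybi(b), b)


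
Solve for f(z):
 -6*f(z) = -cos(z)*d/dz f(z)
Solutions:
 f(z) = C1*(sin(z)^3 + 3*sin(z)^2 + 3*sin(z) + 1)/(sin(z)^3 - 3*sin(z)^2 + 3*sin(z) - 1)


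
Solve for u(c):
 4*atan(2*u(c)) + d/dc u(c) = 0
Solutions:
 Integral(1/atan(2*_y), (_y, u(c))) = C1 - 4*c


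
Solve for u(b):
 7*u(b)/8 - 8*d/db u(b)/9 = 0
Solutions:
 u(b) = C1*exp(63*b/64)


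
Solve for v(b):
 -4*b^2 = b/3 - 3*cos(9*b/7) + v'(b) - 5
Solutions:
 v(b) = C1 - 4*b^3/3 - b^2/6 + 5*b + 7*sin(9*b/7)/3


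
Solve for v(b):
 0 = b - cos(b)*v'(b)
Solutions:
 v(b) = C1 + Integral(b/cos(b), b)


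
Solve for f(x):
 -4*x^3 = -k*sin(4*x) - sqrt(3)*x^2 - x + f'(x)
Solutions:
 f(x) = C1 - k*cos(4*x)/4 - x^4 + sqrt(3)*x^3/3 + x^2/2


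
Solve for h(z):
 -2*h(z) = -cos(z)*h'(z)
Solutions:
 h(z) = C1*(sin(z) + 1)/(sin(z) - 1)


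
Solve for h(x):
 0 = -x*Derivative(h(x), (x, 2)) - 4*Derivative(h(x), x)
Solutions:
 h(x) = C1 + C2/x^3


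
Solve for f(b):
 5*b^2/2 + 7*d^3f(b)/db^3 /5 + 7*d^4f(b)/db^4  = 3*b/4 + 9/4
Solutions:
 f(b) = C1 + C2*b + C3*b^2 + C4*exp(-b/5) - 5*b^5/168 + 515*b^4/672 - 1265*b^3/84


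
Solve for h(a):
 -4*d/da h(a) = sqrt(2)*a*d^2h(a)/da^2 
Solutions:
 h(a) = C1 + C2*a^(1 - 2*sqrt(2))


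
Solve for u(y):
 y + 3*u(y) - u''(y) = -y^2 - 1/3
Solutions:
 u(y) = C1*exp(-sqrt(3)*y) + C2*exp(sqrt(3)*y) - y^2/3 - y/3 - 1/3


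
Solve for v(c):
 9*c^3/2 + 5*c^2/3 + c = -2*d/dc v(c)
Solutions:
 v(c) = C1 - 9*c^4/16 - 5*c^3/18 - c^2/4


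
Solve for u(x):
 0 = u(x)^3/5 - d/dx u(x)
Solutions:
 u(x) = -sqrt(10)*sqrt(-1/(C1 + x))/2
 u(x) = sqrt(10)*sqrt(-1/(C1 + x))/2


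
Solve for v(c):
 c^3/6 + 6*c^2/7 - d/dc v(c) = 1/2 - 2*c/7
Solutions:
 v(c) = C1 + c^4/24 + 2*c^3/7 + c^2/7 - c/2


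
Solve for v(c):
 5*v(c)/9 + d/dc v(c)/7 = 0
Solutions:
 v(c) = C1*exp(-35*c/9)


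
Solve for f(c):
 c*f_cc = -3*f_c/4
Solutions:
 f(c) = C1 + C2*c^(1/4)


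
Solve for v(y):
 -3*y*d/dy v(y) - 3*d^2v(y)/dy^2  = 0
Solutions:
 v(y) = C1 + C2*erf(sqrt(2)*y/2)


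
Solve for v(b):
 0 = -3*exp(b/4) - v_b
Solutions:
 v(b) = C1 - 12*exp(b/4)


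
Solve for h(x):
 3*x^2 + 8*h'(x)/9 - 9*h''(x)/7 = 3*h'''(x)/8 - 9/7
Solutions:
 h(x) = C1 + C2*exp(4*x*(-27 + sqrt(1317))/63) + C3*exp(-4*x*(27 + sqrt(1317))/63) - 9*x^3/8 - 2187*x^2/448 - 57753*x/3136


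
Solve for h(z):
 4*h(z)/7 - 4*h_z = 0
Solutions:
 h(z) = C1*exp(z/7)


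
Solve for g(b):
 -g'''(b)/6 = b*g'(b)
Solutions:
 g(b) = C1 + Integral(C2*airyai(-6^(1/3)*b) + C3*airybi(-6^(1/3)*b), b)


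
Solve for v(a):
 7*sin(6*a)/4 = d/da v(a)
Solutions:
 v(a) = C1 - 7*cos(6*a)/24


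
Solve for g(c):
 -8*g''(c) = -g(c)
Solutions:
 g(c) = C1*exp(-sqrt(2)*c/4) + C2*exp(sqrt(2)*c/4)


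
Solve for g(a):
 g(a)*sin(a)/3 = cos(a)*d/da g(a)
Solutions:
 g(a) = C1/cos(a)^(1/3)


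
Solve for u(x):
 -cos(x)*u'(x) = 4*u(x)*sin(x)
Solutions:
 u(x) = C1*cos(x)^4


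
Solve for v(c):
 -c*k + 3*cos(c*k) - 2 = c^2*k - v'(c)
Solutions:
 v(c) = C1 + c^3*k/3 + c^2*k/2 + 2*c - 3*sin(c*k)/k


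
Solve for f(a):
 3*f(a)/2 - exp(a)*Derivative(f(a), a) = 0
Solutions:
 f(a) = C1*exp(-3*exp(-a)/2)


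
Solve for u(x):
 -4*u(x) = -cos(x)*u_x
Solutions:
 u(x) = C1*(sin(x)^2 + 2*sin(x) + 1)/(sin(x)^2 - 2*sin(x) + 1)


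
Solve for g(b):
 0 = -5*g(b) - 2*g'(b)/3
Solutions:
 g(b) = C1*exp(-15*b/2)


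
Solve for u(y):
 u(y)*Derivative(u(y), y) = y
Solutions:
 u(y) = -sqrt(C1 + y^2)
 u(y) = sqrt(C1 + y^2)
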